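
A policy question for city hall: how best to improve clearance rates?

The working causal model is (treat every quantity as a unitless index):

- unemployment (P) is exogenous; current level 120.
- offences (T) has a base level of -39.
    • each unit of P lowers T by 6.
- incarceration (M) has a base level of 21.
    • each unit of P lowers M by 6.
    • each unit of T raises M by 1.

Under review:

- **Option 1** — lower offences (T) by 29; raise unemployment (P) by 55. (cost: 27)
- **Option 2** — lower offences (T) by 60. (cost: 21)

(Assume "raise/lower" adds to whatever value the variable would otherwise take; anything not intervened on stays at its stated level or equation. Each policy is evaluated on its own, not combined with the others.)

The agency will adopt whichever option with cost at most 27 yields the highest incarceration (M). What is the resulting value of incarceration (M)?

-1518

Option 1 (T − 29, P + 55):
  P = 120 + 55 = 175
  T = -39 − 6·175 (−29 from intervention) = -1118
  M = 21 − 6·175 + (-1118) = -2147
Option 2 (T − 60):
  P = 120
  T = -39 − 6·120 (−60 from intervention) = -819
  M = 21 − 6·120 + (-819) = -1518
Comparing — Option 1: M=-2147, Option 2: M=-1518. Highest is -1518 (Option 2).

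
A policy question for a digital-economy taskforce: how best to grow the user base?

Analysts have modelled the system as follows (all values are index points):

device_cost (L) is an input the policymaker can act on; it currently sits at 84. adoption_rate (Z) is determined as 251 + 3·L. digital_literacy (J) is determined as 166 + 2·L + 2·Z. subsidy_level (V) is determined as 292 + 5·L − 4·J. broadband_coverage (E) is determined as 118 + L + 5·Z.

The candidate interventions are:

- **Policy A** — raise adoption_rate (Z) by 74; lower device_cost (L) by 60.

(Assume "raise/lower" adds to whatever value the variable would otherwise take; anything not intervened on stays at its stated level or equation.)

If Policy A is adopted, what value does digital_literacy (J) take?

1008

Policy A (Z + 74, L − 60):
  L = 84 − 60 = 24
  Z = 251 + 3·24 (+74 from intervention) = 397
  J = 166 + 2·24 + 2·397 = 1008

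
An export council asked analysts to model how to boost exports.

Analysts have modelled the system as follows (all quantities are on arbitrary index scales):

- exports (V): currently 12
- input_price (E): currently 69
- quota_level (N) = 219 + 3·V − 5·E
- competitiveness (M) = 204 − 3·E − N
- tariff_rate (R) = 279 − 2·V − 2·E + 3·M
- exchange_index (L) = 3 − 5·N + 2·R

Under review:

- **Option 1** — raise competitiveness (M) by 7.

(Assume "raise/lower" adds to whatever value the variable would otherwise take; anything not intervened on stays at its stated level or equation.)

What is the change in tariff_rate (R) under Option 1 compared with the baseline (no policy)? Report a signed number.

21

Baseline:
  V = 12
  E = 69
  N = 219 + 3·12 − 5·69 = -90
  M = 204 − 3·69 − (-90) = 87
  R = 279 − 2·12 − 2·69 + 3·87 = 378
Option 1 (M + 7):
  V = 12
  E = 69
  N = 219 + 3·12 − 5·69 = -90
  M = 204 − 3·69 − (-90) (+7 from intervention) = 94
  R = 279 − 2·12 − 2·69 + 3·94 = 399
Change in R: 399 − 378 = 21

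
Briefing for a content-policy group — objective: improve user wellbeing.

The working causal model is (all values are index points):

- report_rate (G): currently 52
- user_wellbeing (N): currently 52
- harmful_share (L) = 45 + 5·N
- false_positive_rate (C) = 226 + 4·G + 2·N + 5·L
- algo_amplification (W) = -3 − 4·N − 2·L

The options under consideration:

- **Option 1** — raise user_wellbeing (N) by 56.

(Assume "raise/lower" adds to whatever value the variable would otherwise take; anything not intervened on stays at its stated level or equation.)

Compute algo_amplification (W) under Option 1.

Option 1 (N + 56):
  N = 52 + 56 = 108
  L = 45 + 5·108 = 585
  W = -3 − 4·108 − 2·585 = -1605

-1605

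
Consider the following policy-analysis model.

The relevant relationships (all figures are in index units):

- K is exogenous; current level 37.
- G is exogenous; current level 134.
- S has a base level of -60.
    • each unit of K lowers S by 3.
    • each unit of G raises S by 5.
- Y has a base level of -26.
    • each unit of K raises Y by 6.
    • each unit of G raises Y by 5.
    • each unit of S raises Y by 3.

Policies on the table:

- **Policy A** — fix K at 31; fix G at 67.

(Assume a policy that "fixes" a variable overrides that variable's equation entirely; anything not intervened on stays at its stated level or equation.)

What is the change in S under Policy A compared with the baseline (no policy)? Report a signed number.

Baseline:
  K = 37
  G = 134
  S = -60 − 3·37 + 5·134 = 499
Policy A (K := 31, G := 67):
  K = 31
  G = 67
  S = -60 − 3·31 + 5·67 = 182
Change in S: 182 − 499 = -317

-317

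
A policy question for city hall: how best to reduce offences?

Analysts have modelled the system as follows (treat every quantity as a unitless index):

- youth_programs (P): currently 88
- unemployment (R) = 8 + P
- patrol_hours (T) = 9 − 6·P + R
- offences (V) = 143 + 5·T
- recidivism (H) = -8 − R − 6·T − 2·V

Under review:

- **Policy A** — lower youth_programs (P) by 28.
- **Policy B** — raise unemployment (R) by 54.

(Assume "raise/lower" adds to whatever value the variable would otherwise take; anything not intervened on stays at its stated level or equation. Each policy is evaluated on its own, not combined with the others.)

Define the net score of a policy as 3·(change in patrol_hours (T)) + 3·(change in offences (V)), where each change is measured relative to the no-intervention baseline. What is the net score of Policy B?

972

Baseline:
  P = 88
  R = 8 + 88 = 96
  T = 9 − 6·88 + 96 = -423
  V = 143 + 5·(-423) = -1972
Policy B (R + 54):
  P = 88
  R = 8 + 88 (+54 from intervention) = 150
  T = 9 − 6·88 + 150 = -369
  V = 143 + 5·(-369) = -1702
ΔT = -369 − (-423) = 54; ΔV = -1702 − (-1972) = 270
Score = 3·54 + 3·270 = 972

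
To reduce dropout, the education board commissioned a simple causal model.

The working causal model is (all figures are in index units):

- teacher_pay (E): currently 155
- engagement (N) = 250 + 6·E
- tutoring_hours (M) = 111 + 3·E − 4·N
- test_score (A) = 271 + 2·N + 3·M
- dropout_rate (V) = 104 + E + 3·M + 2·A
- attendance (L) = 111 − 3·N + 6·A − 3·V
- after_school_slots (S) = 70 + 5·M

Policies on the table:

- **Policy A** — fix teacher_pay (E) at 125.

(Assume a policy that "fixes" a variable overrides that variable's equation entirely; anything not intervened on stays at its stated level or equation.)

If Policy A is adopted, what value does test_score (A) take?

-8271

Policy A (E := 125):
  E = 125
  N = 250 + 6·125 = 1000
  M = 111 + 3·125 − 4·1000 = -3514
  A = 271 + 2·1000 + 3·(-3514) = -8271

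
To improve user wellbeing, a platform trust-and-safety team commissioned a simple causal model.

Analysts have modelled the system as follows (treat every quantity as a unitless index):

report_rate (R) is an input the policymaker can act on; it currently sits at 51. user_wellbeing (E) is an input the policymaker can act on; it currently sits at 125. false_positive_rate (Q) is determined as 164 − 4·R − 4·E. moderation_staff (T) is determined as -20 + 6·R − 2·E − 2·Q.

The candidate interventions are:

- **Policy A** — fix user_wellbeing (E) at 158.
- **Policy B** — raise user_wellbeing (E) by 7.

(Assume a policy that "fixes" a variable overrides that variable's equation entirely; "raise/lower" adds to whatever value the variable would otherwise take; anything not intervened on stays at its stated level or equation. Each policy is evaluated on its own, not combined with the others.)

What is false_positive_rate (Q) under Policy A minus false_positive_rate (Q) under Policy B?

Policy A (E := 158):
  R = 51
  E = 158
  Q = 164 − 4·51 − 4·158 = -672
Policy B (E + 7):
  R = 51
  E = 125 + 7 = 132
  Q = 164 − 4·51 − 4·132 = -568
Q: -672 − (-568) = -104

-104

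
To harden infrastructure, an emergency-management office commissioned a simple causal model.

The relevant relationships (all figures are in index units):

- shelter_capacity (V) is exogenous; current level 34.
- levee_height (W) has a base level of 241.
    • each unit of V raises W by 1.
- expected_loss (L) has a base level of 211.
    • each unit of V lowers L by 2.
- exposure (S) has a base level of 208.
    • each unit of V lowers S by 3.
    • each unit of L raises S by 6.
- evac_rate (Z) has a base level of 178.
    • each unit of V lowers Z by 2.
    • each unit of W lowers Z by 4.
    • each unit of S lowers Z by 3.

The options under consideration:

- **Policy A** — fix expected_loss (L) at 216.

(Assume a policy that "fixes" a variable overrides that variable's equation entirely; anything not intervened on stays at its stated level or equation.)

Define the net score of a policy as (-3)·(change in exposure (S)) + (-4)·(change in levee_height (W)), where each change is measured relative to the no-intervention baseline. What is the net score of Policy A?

Baseline:
  V = 34
  W = 241 + 34 = 275
  L = 211 − 2·34 = 143
  S = 208 − 3·34 + 6·143 = 964
Policy A (L := 216):
  V = 34
  W = 241 + 34 = 275
  L = 216
  S = 208 − 3·34 + 6·216 = 1402
ΔS = 1402 − 964 = 438; ΔW = 275 − 275 = 0
Score = (-3)·438 + (-4)·0 = -1314

-1314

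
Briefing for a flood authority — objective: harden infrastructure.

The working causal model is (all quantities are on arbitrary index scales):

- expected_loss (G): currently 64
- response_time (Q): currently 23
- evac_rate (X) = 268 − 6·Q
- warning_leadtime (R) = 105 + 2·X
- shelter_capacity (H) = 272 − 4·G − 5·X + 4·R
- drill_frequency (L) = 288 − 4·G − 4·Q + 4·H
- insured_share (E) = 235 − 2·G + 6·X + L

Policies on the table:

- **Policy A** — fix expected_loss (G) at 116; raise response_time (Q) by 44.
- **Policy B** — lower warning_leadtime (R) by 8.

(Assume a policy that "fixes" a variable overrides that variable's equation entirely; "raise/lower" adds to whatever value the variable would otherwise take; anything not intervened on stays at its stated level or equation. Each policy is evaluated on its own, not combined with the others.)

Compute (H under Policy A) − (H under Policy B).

-968

Policy A (G := 116, Q + 44):
  G = 116
  Q = 23 + 44 = 67
  X = 268 − 6·67 = -134
  R = 105 + 2·(-134) = -163
  H = 272 − 4·116 − 5·(-134) + 4·(-163) = -174
Policy B (R − 8):
  G = 64
  Q = 23
  X = 268 − 6·23 = 130
  R = 105 + 2·130 (−8 from intervention) = 357
  H = 272 − 4·64 − 5·130 + 4·357 = 794
H: -174 − 794 = -968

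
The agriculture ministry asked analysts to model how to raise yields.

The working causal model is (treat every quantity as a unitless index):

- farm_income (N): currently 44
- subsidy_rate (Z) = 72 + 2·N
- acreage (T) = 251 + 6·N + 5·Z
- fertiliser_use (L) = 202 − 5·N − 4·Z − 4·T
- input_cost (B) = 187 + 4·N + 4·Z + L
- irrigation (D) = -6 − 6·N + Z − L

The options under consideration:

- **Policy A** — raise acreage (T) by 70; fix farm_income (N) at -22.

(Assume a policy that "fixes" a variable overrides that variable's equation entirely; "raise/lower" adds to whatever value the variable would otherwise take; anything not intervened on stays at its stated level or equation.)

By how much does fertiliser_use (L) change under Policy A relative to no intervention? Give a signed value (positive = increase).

Baseline:
  N = 44
  Z = 72 + 2·44 = 160
  T = 251 + 6·44 + 5·160 = 1315
  L = 202 − 5·44 − 4·160 − 4·1315 = -5918
Policy A (T + 70, N := -22):
  N = -22
  Z = 72 + 2·(-22) = 28
  T = 251 + 6·(-22) + 5·28 (+70 from intervention) = 329
  L = 202 − 5·(-22) − 4·28 − 4·329 = -1116
Change in L: -1116 − (-5918) = 4802

4802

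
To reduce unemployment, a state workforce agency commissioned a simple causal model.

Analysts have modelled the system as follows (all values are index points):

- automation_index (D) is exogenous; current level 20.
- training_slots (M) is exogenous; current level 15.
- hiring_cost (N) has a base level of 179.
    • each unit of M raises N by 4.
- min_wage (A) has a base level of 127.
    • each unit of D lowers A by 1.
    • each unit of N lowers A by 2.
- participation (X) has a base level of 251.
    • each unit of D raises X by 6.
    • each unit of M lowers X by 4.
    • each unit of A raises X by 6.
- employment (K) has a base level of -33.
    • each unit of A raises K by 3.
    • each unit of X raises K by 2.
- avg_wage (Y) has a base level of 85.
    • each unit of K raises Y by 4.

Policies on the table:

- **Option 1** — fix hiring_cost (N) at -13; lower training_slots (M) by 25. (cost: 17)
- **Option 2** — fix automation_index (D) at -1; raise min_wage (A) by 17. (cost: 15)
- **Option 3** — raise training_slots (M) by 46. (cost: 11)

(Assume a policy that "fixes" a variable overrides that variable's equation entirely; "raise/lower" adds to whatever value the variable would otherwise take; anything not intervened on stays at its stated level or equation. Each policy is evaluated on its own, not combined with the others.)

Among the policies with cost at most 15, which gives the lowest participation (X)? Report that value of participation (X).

-4307

Option 2 (D := -1, A + 17):
  D = -1
  M = 15
  N = 179 + 4·15 = 239
  A = 127 − (-1) − 2·239 (+17 from intervention) = -333
  X = 251 + 6·(-1) − 4·15 + 6·(-333) = -1813
Option 3 (M + 46):
  D = 20
  M = 15 + 46 = 61
  N = 179 + 4·61 = 423
  A = 127 − 20 − 2·423 = -739
  X = 251 + 6·20 − 4·61 + 6·(-739) = -4307
Comparing — Option 2: X=-1813, Option 3: X=-4307. Lowest is -4307 (Option 3).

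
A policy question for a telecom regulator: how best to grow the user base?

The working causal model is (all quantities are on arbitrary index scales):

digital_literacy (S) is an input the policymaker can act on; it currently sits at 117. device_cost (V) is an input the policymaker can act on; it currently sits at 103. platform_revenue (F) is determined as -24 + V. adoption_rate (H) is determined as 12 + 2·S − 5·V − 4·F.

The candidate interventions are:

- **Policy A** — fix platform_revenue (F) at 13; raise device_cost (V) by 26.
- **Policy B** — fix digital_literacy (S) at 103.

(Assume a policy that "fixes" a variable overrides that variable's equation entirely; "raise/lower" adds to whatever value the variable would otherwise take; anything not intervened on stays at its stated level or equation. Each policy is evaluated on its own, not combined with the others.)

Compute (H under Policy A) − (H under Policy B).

162

Policy A (F := 13, V + 26):
  S = 117
  V = 103 + 26 = 129
  F = 13
  H = 12 + 2·117 − 5·129 − 4·13 = -451
Policy B (S := 103):
  S = 103
  V = 103
  F = -24 + 103 = 79
  H = 12 + 2·103 − 5·103 − 4·79 = -613
H: -451 − (-613) = 162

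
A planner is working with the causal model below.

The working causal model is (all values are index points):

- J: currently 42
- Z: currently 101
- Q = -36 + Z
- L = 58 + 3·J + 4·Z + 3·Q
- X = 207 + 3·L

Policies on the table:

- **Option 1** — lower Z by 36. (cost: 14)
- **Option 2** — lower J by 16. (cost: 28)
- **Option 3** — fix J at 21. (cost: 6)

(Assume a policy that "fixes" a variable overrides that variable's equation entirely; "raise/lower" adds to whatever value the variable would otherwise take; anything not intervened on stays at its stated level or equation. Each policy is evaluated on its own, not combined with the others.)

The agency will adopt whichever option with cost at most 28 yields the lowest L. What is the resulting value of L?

531

Option 1 (Z − 36):
  J = 42
  Z = 101 − 36 = 65
  Q = -36 + 65 = 29
  L = 58 + 3·42 + 4·65 + 3·29 = 531
Option 2 (J − 16):
  J = 42 − 16 = 26
  Z = 101
  Q = -36 + 101 = 65
  L = 58 + 3·26 + 4·101 + 3·65 = 735
Option 3 (J := 21):
  J = 21
  Z = 101
  Q = -36 + 101 = 65
  L = 58 + 3·21 + 4·101 + 3·65 = 720
Comparing — Option 1: L=531, Option 2: L=735, Option 3: L=720. Lowest is 531 (Option 1).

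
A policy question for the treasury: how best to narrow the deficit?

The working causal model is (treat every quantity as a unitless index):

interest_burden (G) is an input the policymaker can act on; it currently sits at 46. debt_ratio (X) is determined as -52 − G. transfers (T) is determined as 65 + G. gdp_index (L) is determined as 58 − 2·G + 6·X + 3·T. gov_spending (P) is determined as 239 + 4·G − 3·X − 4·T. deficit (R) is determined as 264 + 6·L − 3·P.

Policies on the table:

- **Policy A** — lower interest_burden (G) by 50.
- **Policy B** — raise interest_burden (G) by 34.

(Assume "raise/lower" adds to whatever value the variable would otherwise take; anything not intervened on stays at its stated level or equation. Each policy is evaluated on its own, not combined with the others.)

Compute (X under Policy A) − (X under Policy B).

84

Policy A (G − 50):
  G = 46 − 50 = -4
  X = -52 − (-4) = -48
Policy B (G + 34):
  G = 46 + 34 = 80
  X = -52 − 80 = -132
X: -48 − (-132) = 84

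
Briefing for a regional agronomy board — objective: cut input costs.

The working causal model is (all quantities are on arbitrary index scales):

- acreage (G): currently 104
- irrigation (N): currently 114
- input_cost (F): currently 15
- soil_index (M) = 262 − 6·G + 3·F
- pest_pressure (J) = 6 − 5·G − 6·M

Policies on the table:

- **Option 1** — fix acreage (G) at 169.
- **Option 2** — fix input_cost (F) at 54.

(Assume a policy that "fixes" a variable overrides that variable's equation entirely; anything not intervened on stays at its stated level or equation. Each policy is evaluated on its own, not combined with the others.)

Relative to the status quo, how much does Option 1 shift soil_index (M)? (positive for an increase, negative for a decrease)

-390

Baseline:
  G = 104
  F = 15
  M = 262 − 6·104 + 3·15 = -317
Option 1 (G := 169):
  G = 169
  F = 15
  M = 262 − 6·169 + 3·15 = -707
Change in M: -707 − (-317) = -390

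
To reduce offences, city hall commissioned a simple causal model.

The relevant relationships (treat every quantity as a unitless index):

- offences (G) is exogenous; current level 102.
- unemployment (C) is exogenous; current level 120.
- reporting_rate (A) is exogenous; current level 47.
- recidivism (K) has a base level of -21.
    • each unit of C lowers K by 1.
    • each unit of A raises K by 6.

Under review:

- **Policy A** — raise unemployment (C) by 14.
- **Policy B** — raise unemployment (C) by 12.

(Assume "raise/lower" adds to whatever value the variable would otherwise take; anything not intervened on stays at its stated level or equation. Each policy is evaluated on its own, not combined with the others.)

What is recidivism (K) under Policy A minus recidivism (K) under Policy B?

-2

Policy A (C + 14):
  C = 120 + 14 = 134
  A = 47
  K = -21 − 134 + 6·47 = 127
Policy B (C + 12):
  C = 120 + 12 = 132
  A = 47
  K = -21 − 132 + 6·47 = 129
K: 127 − 129 = -2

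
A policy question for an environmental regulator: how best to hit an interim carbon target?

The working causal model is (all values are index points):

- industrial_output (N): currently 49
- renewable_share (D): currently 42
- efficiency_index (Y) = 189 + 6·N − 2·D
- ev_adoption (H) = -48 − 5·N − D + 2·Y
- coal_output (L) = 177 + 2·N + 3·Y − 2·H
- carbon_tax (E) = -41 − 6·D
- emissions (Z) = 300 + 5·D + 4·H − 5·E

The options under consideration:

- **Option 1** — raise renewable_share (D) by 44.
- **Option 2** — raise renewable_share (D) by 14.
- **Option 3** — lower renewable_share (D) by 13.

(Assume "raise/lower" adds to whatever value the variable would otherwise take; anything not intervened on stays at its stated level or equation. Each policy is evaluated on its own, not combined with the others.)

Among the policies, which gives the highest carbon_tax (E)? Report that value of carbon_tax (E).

-215

Option 1 (D + 44):
  D = 42 + 44 = 86
  E = -41 − 6·86 = -557
Option 2 (D + 14):
  D = 42 + 14 = 56
  E = -41 − 6·56 = -377
Option 3 (D − 13):
  D = 42 − 13 = 29
  E = -41 − 6·29 = -215
Comparing — Option 1: E=-557, Option 2: E=-377, Option 3: E=-215. Highest is -215 (Option 3).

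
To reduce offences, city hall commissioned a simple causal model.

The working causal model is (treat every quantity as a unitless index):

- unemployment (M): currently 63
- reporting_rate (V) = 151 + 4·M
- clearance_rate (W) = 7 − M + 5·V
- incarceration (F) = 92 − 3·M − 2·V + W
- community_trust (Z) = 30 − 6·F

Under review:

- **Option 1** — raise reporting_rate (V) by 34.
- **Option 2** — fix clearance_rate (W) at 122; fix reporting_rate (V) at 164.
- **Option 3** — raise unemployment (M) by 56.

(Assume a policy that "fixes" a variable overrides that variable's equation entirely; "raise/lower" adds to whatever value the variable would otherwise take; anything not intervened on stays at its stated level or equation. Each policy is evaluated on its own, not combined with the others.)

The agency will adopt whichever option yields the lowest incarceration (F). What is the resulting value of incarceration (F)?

-303

Option 1 (V + 34):
  M = 63
  V = 151 + 4·63 (+34 from intervention) = 437
  W = 7 − 63 + 5·437 = 2129
  F = 92 − 3·63 − 2·437 + 2129 = 1158
Option 2 (W := 122, V := 164):
  M = 63
  V = 164
  W = 122
  F = 92 − 3·63 − 2·164 + 122 = -303
Option 3 (M + 56):
  M = 63 + 56 = 119
  V = 151 + 4·119 = 627
  W = 7 − 119 + 5·627 = 3023
  F = 92 − 3·119 − 2·627 + 3023 = 1504
Comparing — Option 1: F=1158, Option 2: F=-303, Option 3: F=1504. Lowest is -303 (Option 2).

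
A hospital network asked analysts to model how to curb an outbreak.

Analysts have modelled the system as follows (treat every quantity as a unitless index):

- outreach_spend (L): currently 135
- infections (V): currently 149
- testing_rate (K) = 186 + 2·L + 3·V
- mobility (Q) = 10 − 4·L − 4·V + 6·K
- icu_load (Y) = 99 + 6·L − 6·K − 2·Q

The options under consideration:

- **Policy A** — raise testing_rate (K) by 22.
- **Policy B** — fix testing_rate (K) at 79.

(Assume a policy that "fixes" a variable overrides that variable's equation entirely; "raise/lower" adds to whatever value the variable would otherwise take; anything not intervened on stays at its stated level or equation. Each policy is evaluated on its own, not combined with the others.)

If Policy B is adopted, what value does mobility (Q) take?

Policy B (K := 79):
  L = 135
  V = 149
  K = 79
  Q = 10 − 4·135 − 4·149 + 6·79 = -652

-652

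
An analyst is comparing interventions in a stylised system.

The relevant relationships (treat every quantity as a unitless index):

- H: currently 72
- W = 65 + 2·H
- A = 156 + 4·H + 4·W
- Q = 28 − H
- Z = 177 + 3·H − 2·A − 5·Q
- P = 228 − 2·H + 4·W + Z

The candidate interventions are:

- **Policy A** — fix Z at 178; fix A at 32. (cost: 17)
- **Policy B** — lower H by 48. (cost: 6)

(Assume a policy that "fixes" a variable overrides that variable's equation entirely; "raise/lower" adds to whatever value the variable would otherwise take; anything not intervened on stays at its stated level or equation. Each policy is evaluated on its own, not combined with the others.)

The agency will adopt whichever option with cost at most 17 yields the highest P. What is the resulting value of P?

1098

Policy A (Z := 178, A := 32):
  H = 72
  W = 65 + 2·72 = 209
  A = 32
  Q = 28 − 72 = -44
  Z = 178
  P = 228 − 2·72 + 4·209 + 178 = 1098
Policy B (H − 48):
  H = 72 − 48 = 24
  W = 65 + 2·24 = 113
  A = 156 + 4·24 + 4·113 = 704
  Q = 28 − 24 = 4
  Z = 177 + 3·24 − 2·704 − 5·4 = -1179
  P = 228 − 2·24 + 4·113 + (-1179) = -547
Comparing — Policy A: P=1098, Policy B: P=-547. Highest is 1098 (Policy A).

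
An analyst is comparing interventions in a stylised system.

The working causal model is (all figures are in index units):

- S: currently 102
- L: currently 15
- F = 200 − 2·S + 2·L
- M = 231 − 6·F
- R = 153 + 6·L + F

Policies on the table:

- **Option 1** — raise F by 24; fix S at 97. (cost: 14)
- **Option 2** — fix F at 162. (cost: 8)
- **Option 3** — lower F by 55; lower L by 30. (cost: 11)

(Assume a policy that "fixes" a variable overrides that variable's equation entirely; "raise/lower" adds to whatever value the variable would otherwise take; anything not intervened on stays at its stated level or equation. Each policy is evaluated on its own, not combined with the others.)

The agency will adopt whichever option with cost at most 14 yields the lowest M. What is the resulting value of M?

Option 1 (F + 24, S := 97):
  S = 97
  L = 15
  F = 200 − 2·97 + 2·15 (+24 from intervention) = 60
  M = 231 − 6·60 = -129
Option 2 (F := 162):
  S = 102
  L = 15
  F = 162
  M = 231 − 6·162 = -741
Option 3 (F − 55, L − 30):
  S = 102
  L = 15 − 30 = -15
  F = 200 − 2·102 + 2·(-15) (−55 from intervention) = -89
  M = 231 − 6·(-89) = 765
Comparing — Option 1: M=-129, Option 2: M=-741, Option 3: M=765. Lowest is -741 (Option 2).

-741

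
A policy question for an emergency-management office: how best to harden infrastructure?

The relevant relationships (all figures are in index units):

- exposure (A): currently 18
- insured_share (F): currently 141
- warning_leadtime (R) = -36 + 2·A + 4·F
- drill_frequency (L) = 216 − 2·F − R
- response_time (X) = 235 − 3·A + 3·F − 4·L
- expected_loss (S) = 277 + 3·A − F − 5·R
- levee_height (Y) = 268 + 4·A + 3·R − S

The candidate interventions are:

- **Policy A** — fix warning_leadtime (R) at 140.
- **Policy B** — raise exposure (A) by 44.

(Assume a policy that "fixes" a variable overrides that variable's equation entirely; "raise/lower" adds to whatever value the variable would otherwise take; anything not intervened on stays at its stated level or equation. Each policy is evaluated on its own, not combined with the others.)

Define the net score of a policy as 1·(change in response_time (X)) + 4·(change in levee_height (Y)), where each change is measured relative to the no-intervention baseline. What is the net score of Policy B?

Baseline:
  A = 18
  F = 141
  R = -36 + 2·18 + 4·141 = 564
  L = 216 − 2·141 − 564 = -630
  X = 235 − 3·18 + 3·141 − 4·(-630) = 3124
  S = 277 + 3·18 − 141 − 5·564 = -2630
  Y = 268 + 4·18 + 3·564 − (-2630) = 4662
Policy B (A + 44):
  A = 18 + 44 = 62
  F = 141
  R = -36 + 2·62 + 4·141 = 652
  L = 216 − 2·141 − 652 = -718
  X = 235 − 3·62 + 3·141 − 4·(-718) = 3344
  S = 277 + 3·62 − 141 − 5·652 = -2938
  Y = 268 + 4·62 + 3·652 − (-2938) = 5410
ΔX = 3344 − 3124 = 220; ΔY = 5410 − 4662 = 748
Score = 1·220 + 4·748 = 3212

3212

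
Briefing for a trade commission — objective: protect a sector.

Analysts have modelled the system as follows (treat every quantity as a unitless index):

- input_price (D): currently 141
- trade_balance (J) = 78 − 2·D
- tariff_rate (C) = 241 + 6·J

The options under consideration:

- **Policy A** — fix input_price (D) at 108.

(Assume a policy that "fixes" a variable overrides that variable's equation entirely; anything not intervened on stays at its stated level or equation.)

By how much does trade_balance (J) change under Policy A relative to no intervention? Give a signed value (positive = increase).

Baseline:
  D = 141
  J = 78 − 2·141 = -204
Policy A (D := 108):
  D = 108
  J = 78 − 2·108 = -138
Change in J: -138 − (-204) = 66

66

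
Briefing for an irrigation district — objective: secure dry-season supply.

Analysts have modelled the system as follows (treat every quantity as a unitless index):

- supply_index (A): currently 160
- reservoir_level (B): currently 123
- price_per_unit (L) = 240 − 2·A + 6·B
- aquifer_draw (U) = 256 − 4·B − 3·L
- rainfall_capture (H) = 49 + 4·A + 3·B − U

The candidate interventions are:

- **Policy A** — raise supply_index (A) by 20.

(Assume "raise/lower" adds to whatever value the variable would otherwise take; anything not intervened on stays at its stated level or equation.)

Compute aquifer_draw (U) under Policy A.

-2090

Policy A (A + 20):
  A = 160 + 20 = 180
  B = 123
  L = 240 − 2·180 + 6·123 = 618
  U = 256 − 4·123 − 3·618 = -2090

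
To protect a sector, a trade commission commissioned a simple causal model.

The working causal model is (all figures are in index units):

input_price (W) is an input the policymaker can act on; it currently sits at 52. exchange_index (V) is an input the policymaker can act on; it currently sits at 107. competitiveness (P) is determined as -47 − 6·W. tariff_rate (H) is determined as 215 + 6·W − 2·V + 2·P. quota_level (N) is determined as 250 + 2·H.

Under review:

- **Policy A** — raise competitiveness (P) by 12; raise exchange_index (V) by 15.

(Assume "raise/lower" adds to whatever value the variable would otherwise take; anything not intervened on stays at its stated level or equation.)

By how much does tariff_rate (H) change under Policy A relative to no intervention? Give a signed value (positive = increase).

-6

Baseline:
  W = 52
  V = 107
  P = -47 − 6·52 = -359
  H = 215 + 6·52 − 2·107 + 2·(-359) = -405
Policy A (P + 12, V + 15):
  W = 52
  V = 107 + 15 = 122
  P = -47 − 6·52 (+12 from intervention) = -347
  H = 215 + 6·52 − 2·122 + 2·(-347) = -411
Change in H: -411 − (-405) = -6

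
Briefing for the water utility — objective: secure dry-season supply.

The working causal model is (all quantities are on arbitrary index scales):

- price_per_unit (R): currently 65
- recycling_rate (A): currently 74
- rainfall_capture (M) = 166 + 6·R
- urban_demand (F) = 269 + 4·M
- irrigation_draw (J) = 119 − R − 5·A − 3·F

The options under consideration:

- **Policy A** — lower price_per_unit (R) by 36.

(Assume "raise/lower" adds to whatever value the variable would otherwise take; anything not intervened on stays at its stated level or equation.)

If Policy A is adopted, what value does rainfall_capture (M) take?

Policy A (R − 36):
  R = 65 − 36 = 29
  M = 166 + 6·29 = 340

340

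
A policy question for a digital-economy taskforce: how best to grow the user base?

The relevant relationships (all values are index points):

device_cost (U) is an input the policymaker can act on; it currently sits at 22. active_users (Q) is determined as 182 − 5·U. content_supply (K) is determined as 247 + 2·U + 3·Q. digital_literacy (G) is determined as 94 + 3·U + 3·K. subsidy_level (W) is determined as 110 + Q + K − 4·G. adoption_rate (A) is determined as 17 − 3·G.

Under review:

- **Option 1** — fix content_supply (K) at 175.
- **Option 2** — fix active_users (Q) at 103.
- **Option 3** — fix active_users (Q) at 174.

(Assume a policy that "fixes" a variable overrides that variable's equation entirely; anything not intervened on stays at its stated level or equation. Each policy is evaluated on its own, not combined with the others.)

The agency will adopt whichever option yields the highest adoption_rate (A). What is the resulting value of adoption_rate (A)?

-2038

Option 1 (K := 175):
  U = 22
  Q = 182 − 5·22 = 72
  K = 175
  G = 94 + 3·22 + 3·175 = 685
  A = 17 − 3·685 = -2038
Option 2 (Q := 103):
  U = 22
  Q = 103
  K = 247 + 2·22 + 3·103 = 600
  G = 94 + 3·22 + 3·600 = 1960
  A = 17 − 3·1960 = -5863
Option 3 (Q := 174):
  U = 22
  Q = 174
  K = 247 + 2·22 + 3·174 = 813
  G = 94 + 3·22 + 3·813 = 2599
  A = 17 − 3·2599 = -7780
Comparing — Option 1: A=-2038, Option 2: A=-5863, Option 3: A=-7780. Highest is -2038 (Option 1).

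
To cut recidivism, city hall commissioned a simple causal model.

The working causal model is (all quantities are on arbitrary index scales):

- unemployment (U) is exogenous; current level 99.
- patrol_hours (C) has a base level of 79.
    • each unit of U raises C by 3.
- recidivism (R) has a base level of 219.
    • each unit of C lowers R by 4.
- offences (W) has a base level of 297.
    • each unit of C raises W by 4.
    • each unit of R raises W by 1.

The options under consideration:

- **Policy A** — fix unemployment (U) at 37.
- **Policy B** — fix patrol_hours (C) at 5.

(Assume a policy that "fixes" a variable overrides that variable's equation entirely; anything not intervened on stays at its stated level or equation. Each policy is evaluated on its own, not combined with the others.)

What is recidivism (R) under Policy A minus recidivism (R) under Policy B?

Policy A (U := 37):
  U = 37
  C = 79 + 3·37 = 190
  R = 219 − 4·190 = -541
Policy B (C := 5):
  U = 99
  C = 5
  R = 219 − 4·5 = 199
R: -541 − 199 = -740

-740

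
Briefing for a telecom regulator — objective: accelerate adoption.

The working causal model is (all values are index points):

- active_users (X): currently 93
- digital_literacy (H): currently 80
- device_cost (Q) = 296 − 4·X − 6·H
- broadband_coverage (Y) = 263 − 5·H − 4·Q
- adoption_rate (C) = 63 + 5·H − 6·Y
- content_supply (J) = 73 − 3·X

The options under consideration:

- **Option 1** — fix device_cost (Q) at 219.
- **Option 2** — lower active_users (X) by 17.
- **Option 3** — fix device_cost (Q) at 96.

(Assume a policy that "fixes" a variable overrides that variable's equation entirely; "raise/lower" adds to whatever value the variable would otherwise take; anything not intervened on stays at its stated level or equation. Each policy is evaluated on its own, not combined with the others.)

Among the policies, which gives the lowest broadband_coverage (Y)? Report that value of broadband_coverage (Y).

Option 1 (Q := 219):
  X = 93
  H = 80
  Q = 219
  Y = 263 − 5·80 − 4·219 = -1013
Option 2 (X − 17):
  X = 93 − 17 = 76
  H = 80
  Q = 296 − 4·76 − 6·80 = -488
  Y = 263 − 5·80 − 4·(-488) = 1815
Option 3 (Q := 96):
  X = 93
  H = 80
  Q = 96
  Y = 263 − 5·80 − 4·96 = -521
Comparing — Option 1: Y=-1013, Option 2: Y=1815, Option 3: Y=-521. Lowest is -1013 (Option 1).

-1013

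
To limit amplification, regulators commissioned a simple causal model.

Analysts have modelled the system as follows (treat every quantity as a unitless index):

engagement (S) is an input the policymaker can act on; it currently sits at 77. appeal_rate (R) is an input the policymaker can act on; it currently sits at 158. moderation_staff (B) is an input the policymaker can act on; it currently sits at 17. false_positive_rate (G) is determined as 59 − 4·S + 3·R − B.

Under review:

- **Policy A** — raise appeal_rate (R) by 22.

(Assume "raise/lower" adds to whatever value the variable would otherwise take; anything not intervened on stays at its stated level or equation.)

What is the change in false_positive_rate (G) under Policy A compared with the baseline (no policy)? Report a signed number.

66

Baseline:
  S = 77
  R = 158
  B = 17
  G = 59 − 4·77 + 3·158 − 17 = 208
Policy A (R + 22):
  S = 77
  R = 158 + 22 = 180
  B = 17
  G = 59 − 4·77 + 3·180 − 17 = 274
Change in G: 274 − 208 = 66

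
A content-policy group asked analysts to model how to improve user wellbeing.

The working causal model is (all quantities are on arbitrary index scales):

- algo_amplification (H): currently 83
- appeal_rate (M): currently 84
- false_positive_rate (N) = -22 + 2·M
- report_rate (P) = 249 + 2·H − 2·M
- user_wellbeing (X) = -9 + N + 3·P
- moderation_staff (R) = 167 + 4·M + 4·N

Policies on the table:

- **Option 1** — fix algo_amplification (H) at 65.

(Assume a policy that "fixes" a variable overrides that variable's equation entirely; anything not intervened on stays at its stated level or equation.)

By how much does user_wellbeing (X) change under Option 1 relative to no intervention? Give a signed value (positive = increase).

Baseline:
  H = 83
  M = 84
  N = -22 + 2·84 = 146
  P = 249 + 2·83 − 2·84 = 247
  X = -9 + 146 + 3·247 = 878
Option 1 (H := 65):
  H = 65
  M = 84
  N = -22 + 2·84 = 146
  P = 249 + 2·65 − 2·84 = 211
  X = -9 + 146 + 3·211 = 770
Change in X: 770 − 878 = -108

-108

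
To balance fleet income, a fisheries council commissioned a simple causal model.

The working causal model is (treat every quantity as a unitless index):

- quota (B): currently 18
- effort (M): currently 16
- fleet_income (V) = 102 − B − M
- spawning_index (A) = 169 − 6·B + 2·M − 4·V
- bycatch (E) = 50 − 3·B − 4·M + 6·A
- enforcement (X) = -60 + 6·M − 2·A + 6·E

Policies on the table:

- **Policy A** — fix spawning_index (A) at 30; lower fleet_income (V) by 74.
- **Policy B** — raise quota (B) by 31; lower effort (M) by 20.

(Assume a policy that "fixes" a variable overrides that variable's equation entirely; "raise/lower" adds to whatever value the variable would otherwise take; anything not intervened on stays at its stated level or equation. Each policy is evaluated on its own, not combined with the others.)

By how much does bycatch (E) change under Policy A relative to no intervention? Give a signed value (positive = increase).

Baseline:
  B = 18
  M = 16
  V = 102 − 18 − 16 = 68
  A = 169 − 6·18 + 2·16 − 4·68 = -179
  E = 50 − 3·18 − 4·16 + 6·(-179) = -1142
Policy A (A := 30, V − 74):
  B = 18
  M = 16
  V = 102 − 18 − 16 (−74 from intervention) = -6
  A = 30
  E = 50 − 3·18 − 4·16 + 6·30 = 112
Change in E: 112 − (-1142) = 1254

1254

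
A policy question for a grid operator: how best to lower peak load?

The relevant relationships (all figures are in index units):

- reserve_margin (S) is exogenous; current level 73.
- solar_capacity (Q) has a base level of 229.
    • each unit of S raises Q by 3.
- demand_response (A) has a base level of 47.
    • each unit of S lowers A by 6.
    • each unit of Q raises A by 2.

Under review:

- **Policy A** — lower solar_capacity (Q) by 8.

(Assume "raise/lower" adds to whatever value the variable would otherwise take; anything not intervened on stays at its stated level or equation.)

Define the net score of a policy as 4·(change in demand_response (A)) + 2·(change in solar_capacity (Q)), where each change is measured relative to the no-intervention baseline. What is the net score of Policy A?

Baseline:
  S = 73
  Q = 229 + 3·73 = 448
  A = 47 − 6·73 + 2·448 = 505
Policy A (Q − 8):
  S = 73
  Q = 229 + 3·73 (−8 from intervention) = 440
  A = 47 − 6·73 + 2·440 = 489
ΔA = 489 − 505 = -16; ΔQ = 440 − 448 = -8
Score = 4·(-16) + 2·(-8) = -80

-80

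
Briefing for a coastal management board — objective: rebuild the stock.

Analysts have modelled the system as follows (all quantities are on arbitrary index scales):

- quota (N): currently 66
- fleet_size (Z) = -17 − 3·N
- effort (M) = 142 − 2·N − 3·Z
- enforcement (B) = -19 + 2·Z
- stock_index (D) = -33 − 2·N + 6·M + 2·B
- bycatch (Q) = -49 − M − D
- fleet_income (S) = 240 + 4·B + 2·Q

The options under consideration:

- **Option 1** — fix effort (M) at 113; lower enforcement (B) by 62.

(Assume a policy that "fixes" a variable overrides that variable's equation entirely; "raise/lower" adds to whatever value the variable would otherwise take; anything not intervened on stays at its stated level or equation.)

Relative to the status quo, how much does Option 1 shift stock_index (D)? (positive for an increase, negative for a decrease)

-3376

Baseline:
  N = 66
  Z = -17 − 3·66 = -215
  M = 142 − 2·66 − 3·(-215) = 655
  B = -19 + 2·(-215) = -449
  D = -33 − 2·66 + 6·655 + 2·(-449) = 2867
Option 1 (M := 113, B − 62):
  N = 66
  Z = -17 − 3·66 = -215
  M = 113
  B = -19 + 2·(-215) (−62 from intervention) = -511
  D = -33 − 2·66 + 6·113 + 2·(-511) = -509
Change in D: -509 − 2867 = -3376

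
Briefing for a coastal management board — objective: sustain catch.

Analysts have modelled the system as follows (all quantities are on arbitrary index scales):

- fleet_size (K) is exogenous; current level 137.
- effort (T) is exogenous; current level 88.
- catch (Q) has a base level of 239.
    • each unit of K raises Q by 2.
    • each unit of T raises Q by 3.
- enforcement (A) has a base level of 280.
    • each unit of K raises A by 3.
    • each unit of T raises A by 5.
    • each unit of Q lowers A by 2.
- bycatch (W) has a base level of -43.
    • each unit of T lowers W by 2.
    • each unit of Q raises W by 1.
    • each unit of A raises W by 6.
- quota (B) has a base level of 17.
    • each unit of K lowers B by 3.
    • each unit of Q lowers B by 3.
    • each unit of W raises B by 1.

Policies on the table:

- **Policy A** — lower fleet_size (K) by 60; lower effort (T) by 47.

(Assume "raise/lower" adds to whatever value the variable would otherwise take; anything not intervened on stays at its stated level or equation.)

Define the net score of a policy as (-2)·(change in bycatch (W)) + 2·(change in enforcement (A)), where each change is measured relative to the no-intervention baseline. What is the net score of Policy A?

Baseline:
  K = 137
  T = 88
  Q = 239 + 2·137 + 3·88 = 777
  A = 280 + 3·137 + 5·88 − 2·777 = -423
  W = -43 − 2·88 + 777 + 6·(-423) = -1980
Policy A (K − 60, T − 47):
  K = 137 − 60 = 77
  T = 88 − 47 = 41
  Q = 239 + 2·77 + 3·41 = 516
  A = 280 + 3·77 + 5·41 − 2·516 = -316
  W = -43 − 2·41 + 516 + 6·(-316) = -1505
ΔW = -1505 − (-1980) = 475; ΔA = -316 − (-423) = 107
Score = (-2)·475 + 2·107 = -736

-736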